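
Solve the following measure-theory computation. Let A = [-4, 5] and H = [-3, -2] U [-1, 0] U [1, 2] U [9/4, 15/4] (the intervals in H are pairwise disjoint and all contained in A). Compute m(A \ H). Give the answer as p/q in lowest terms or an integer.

The ambient interval has length m(A) = 5 - (-4) = 9.
Since the holes are disjoint and sit inside A, by finite additivity
  m(H) = sum_i (b_i - a_i), and m(A \ H) = m(A) - m(H).
Computing the hole measures:
  m(H_1) = -2 - (-3) = 1.
  m(H_2) = 0 - (-1) = 1.
  m(H_3) = 2 - 1 = 1.
  m(H_4) = 15/4 - 9/4 = 3/2.
Summed: m(H) = 1 + 1 + 1 + 3/2 = 9/2.
So m(A \ H) = 9 - 9/2 = 9/2.

9/2


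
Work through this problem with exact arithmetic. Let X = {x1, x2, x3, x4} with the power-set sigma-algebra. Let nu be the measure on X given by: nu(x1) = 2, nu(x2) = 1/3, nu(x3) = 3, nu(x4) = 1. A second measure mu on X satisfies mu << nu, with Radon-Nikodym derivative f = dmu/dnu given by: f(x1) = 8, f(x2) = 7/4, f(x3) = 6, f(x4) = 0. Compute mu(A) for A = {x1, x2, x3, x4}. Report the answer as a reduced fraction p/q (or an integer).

By the defining property of the Radon-Nikodym derivative, for every measurable set A,
  mu(A) = integral_A f dnu.
Since nu is a discrete measure concentrated on the atoms of X, the integral over A reduces to the sum
  mu(A) = sum_{x in A} f(x) * nu({x}).
Computing each term:
  x1: f(x1) * nu(x1) = 8 * 2 = 16.
  x2: f(x2) * nu(x2) = 7/4 * 1/3 = 7/12.
  x3: f(x3) * nu(x3) = 6 * 3 = 18.
  x4: f(x4) * nu(x4) = 0 * 1 = 0.
Summing: mu(A) = 16 + 7/12 + 18 + 0 = 415/12.

415/12


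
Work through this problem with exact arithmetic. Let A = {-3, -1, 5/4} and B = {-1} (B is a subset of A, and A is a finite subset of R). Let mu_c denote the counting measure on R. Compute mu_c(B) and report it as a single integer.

Counting measure assigns mu_c(E) = |E| (number of elements) when E is finite.
B has 1 element(s), so mu_c(B) = 1.

1


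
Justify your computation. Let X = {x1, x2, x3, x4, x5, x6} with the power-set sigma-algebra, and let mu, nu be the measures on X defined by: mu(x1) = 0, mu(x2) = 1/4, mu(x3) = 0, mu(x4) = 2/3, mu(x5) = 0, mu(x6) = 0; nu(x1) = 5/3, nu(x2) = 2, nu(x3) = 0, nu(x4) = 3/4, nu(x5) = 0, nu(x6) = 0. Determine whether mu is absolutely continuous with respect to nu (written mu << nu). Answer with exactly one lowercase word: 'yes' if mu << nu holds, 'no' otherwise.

mu << nu means: every nu-null measurable set is also mu-null; equivalently, for every atom x, if nu({x}) = 0 then mu({x}) = 0.
Checking each atom:
  x1: nu = 5/3 > 0 -> no constraint.
  x2: nu = 2 > 0 -> no constraint.
  x3: nu = 0, mu = 0 -> consistent with mu << nu.
  x4: nu = 3/4 > 0 -> no constraint.
  x5: nu = 0, mu = 0 -> consistent with mu << nu.
  x6: nu = 0, mu = 0 -> consistent with mu << nu.
No atom violates the condition. Therefore mu << nu.

yes


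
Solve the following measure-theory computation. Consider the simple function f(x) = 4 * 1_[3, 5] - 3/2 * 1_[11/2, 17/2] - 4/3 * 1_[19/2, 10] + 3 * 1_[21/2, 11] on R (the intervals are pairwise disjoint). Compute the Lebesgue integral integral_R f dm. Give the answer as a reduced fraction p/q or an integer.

For a simple function f = sum_i c_i * 1_{A_i} with disjoint A_i,
  integral f dm = sum_i c_i * m(A_i).
Lengths of the A_i:
  m(A_1) = 5 - 3 = 2.
  m(A_2) = 17/2 - 11/2 = 3.
  m(A_3) = 10 - 19/2 = 1/2.
  m(A_4) = 11 - 21/2 = 1/2.
Contributions c_i * m(A_i):
  (4) * (2) = 8.
  (-3/2) * (3) = -9/2.
  (-4/3) * (1/2) = -2/3.
  (3) * (1/2) = 3/2.
Total: 8 - 9/2 - 2/3 + 3/2 = 13/3.

13/3


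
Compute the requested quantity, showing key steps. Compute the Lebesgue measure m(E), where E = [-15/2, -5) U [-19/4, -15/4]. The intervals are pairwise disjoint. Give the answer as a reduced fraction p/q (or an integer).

For pairwise disjoint intervals, m(union_i I_i) = sum_i m(I_i),
and m is invariant under swapping open/closed endpoints (single points have measure 0).
So m(E) = sum_i (b_i - a_i).
  I_1 has length -5 - (-15/2) = 5/2.
  I_2 has length -15/4 - (-19/4) = 1.
Summing:
  m(E) = 5/2 + 1 = 7/2.

7/2


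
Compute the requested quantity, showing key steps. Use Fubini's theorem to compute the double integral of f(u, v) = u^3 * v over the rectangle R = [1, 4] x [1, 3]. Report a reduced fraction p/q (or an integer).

f(u, v) is a tensor product of a function of u and a function of v, and both factors are bounded continuous (hence Lebesgue integrable) on the rectangle, so Fubini's theorem applies:
  integral_R f d(m x m) = (integral_a1^b1 u^3 du) * (integral_a2^b2 v dv).
Inner integral in u: integral_{1}^{4} u^3 du = (4^4 - 1^4)/4
  = 255/4.
Inner integral in v: integral_{1}^{3} v dv = (3^2 - 1^2)/2
  = 4.
Product: (255/4) * (4) = 255.

255


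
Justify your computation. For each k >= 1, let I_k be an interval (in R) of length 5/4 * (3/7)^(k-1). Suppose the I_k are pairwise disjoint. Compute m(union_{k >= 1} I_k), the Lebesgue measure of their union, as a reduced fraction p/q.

By countable additivity of the Lebesgue measure on pairwise disjoint measurable sets,
  m(union_{k >= 1} I_k) = sum_{k >= 1} m(I_k) = sum_{k >= 1} a * r^(k-1),
  with a = 5/4 and r = 3/7.
Since 0 < r = 3/7 < 1, the geometric series converges:
  sum_{k >= 1} a * r^(k-1) = a / (1 - r).
  = 5/4 / (1 - 3/7)
  = 5/4 / (4/7)
  = 35/16.

35/16


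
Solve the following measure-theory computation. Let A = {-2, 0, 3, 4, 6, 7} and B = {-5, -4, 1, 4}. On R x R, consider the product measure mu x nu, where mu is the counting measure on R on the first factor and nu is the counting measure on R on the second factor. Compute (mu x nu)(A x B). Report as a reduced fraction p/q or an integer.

For a measurable rectangle A x B, the product measure satisfies
  (mu x nu)(A x B) = mu(A) * nu(B).
  mu(A) = 6.
  nu(B) = 4.
  (mu x nu)(A x B) = 6 * 4 = 24.

24


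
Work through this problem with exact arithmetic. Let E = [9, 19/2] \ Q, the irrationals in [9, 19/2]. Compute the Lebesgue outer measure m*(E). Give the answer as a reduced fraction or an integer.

The interval I = [9, 19/2] has m(I) = 19/2 - 9 = 1/2 (endpoints are measure-zero, so open/closed/half-open agree). Write I = (I cap Q) u (I \ Q). The rationals in I are countable, so m*(I cap Q) = 0 (cover each rational by intervals whose total length is arbitrarily small). By countable subadditivity m*(I) <= m*(I cap Q) + m*(I \ Q), hence m*(I \ Q) >= m(I) = 1/2. The reverse inequality m*(I \ Q) <= m*(I) = 1/2 is trivial since (I \ Q) is a subset of I. Therefore m*(I \ Q) = 1/2.

1/2


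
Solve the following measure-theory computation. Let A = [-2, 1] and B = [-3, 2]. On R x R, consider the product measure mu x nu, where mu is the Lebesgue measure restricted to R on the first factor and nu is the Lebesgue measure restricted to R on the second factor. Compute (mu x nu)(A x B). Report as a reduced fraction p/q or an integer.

For a measurable rectangle A x B, the product measure satisfies
  (mu x nu)(A x B) = mu(A) * nu(B).
  mu(A) = 3.
  nu(B) = 5.
  (mu x nu)(A x B) = 3 * 5 = 15.

15


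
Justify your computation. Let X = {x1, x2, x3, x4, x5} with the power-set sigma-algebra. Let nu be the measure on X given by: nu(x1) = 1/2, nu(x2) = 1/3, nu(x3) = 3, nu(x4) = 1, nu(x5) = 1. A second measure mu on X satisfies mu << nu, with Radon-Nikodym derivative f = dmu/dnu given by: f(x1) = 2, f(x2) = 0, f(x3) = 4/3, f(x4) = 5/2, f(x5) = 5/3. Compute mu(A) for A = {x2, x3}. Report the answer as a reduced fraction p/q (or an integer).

By the defining property of the Radon-Nikodym derivative, for every measurable set A,
  mu(A) = integral_A f dnu.
Since nu is a discrete measure concentrated on the atoms of X, the integral over A reduces to the sum
  mu(A) = sum_{x in A} f(x) * nu({x}).
Computing each term:
  x2: f(x2) * nu(x2) = 0 * 1/3 = 0.
  x3: f(x3) * nu(x3) = 4/3 * 3 = 4.
Summing: mu(A) = 0 + 4 = 4.

4


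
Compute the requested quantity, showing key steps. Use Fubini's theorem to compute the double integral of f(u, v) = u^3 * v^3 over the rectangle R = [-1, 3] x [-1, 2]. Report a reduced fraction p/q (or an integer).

f(u, v) is a tensor product of a function of u and a function of v, and both factors are bounded continuous (hence Lebesgue integrable) on the rectangle, so Fubini's theorem applies:
  integral_R f d(m x m) = (integral_a1^b1 u^3 du) * (integral_a2^b2 v^3 dv).
Inner integral in u: integral_{-1}^{3} u^3 du = (3^4 - (-1)^4)/4
  = 20.
Inner integral in v: integral_{-1}^{2} v^3 dv = (2^4 - (-1)^4)/4
  = 15/4.
Product: (20) * (15/4) = 75.

75


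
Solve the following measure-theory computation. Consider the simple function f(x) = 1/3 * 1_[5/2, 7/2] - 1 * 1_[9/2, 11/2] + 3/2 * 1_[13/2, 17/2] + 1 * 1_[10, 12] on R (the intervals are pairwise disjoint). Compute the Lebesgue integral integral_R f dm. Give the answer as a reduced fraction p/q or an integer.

For a simple function f = sum_i c_i * 1_{A_i} with disjoint A_i,
  integral f dm = sum_i c_i * m(A_i).
Lengths of the A_i:
  m(A_1) = 7/2 - 5/2 = 1.
  m(A_2) = 11/2 - 9/2 = 1.
  m(A_3) = 17/2 - 13/2 = 2.
  m(A_4) = 12 - 10 = 2.
Contributions c_i * m(A_i):
  (1/3) * (1) = 1/3.
  (-1) * (1) = -1.
  (3/2) * (2) = 3.
  (1) * (2) = 2.
Total: 1/3 - 1 + 3 + 2 = 13/3.

13/3


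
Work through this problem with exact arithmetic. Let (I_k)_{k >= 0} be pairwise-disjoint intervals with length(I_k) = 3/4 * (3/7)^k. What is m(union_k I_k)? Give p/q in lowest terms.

By countable additivity of the Lebesgue measure on pairwise disjoint measurable sets,
  m(union_{k >= 0} I_k) = sum_{k >= 0} m(I_k) = sum_{k >= 0} a * r^k,
  with a = 3/4 and r = 3/7.
Since 0 < r = 3/7 < 1, the geometric series converges:
  sum_{k >= 0} a * r^k = a / (1 - r).
  = 3/4 / (1 - 3/7)
  = 3/4 / (4/7)
  = 21/16.

21/16


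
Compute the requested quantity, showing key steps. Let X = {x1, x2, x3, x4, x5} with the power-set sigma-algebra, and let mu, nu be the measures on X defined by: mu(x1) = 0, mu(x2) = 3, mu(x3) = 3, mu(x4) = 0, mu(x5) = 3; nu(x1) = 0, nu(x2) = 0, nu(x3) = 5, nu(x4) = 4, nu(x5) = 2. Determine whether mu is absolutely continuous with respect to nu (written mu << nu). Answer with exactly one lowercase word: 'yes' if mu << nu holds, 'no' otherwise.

mu << nu means: every nu-null measurable set is also mu-null; equivalently, for every atom x, if nu({x}) = 0 then mu({x}) = 0.
Checking each atom:
  x1: nu = 0, mu = 0 -> consistent with mu << nu.
  x2: nu = 0, mu = 3 > 0 -> violates mu << nu.
  x3: nu = 5 > 0 -> no constraint.
  x4: nu = 4 > 0 -> no constraint.
  x5: nu = 2 > 0 -> no constraint.
The atom(s) x2 violate the condition (nu = 0 but mu > 0). Therefore mu is NOT absolutely continuous w.r.t. nu.

no


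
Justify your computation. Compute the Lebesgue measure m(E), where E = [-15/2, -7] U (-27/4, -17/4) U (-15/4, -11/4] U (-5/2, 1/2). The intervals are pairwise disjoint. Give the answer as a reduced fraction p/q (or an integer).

For pairwise disjoint intervals, m(union_i I_i) = sum_i m(I_i),
and m is invariant under swapping open/closed endpoints (single points have measure 0).
So m(E) = sum_i (b_i - a_i).
  I_1 has length -7 - (-15/2) = 1/2.
  I_2 has length -17/4 - (-27/4) = 5/2.
  I_3 has length -11/4 - (-15/4) = 1.
  I_4 has length 1/2 - (-5/2) = 3.
Summing:
  m(E) = 1/2 + 5/2 + 1 + 3 = 7.

7


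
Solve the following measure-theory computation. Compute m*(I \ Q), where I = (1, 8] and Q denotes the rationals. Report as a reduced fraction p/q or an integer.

The interval I = (1, 8] has m(I) = 8 - 1 = 7 (endpoints are measure-zero, so open/closed/half-open agree). Write I = (I cap Q) u (I \ Q). The rationals in I are countable, so m*(I cap Q) = 0 (cover each rational by intervals whose total length is arbitrarily small). By countable subadditivity m*(I) <= m*(I cap Q) + m*(I \ Q), hence m*(I \ Q) >= m(I) = 7. The reverse inequality m*(I \ Q) <= m*(I) = 7 is trivial since (I \ Q) is a subset of I. Therefore m*(I \ Q) = 7.

7


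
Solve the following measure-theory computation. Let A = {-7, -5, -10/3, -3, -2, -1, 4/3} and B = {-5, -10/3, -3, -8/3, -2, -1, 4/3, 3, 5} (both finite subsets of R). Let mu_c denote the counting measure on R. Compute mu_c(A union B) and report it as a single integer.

Counting measure on a finite set equals cardinality. By inclusion-exclusion, |A union B| = |A| + |B| - |A cap B|.
|A| = 7, |B| = 9, |A cap B| = 6.
So mu_c(A union B) = 7 + 9 - 6 = 10.

10


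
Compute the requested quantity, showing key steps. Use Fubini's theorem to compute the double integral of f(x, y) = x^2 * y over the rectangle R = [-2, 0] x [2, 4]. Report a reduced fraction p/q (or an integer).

f(x, y) is a tensor product of a function of x and a function of y, and both factors are bounded continuous (hence Lebesgue integrable) on the rectangle, so Fubini's theorem applies:
  integral_R f d(m x m) = (integral_a1^b1 x^2 dx) * (integral_a2^b2 y dy).
Inner integral in x: integral_{-2}^{0} x^2 dx = (0^3 - (-2)^3)/3
  = 8/3.
Inner integral in y: integral_{2}^{4} y dy = (4^2 - 2^2)/2
  = 6.
Product: (8/3) * (6) = 16.

16


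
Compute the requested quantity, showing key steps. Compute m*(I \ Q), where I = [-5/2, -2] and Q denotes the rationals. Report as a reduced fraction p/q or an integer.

The interval I = [-5/2, -2] has m(I) = -2 - (-5/2) = 1/2 (endpoints are measure-zero, so open/closed/half-open agree). Write I = (I cap Q) u (I \ Q). The rationals in I are countable, so m*(I cap Q) = 0 (cover each rational by intervals whose total length is arbitrarily small). By countable subadditivity m*(I) <= m*(I cap Q) + m*(I \ Q), hence m*(I \ Q) >= m(I) = 1/2. The reverse inequality m*(I \ Q) <= m*(I) = 1/2 is trivial since (I \ Q) is a subset of I. Therefore m*(I \ Q) = 1/2.

1/2


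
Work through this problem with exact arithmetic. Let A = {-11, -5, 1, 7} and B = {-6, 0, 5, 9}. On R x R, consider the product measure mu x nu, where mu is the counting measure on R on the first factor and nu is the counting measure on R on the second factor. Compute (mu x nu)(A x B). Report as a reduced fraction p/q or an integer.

For a measurable rectangle A x B, the product measure satisfies
  (mu x nu)(A x B) = mu(A) * nu(B).
  mu(A) = 4.
  nu(B) = 4.
  (mu x nu)(A x B) = 4 * 4 = 16.

16


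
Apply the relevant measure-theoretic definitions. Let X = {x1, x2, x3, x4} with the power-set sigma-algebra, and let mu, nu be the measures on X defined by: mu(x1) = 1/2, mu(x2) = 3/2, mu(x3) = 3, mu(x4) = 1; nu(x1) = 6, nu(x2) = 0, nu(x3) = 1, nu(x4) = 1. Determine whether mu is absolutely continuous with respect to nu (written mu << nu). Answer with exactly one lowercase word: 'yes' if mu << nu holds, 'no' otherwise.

mu << nu means: every nu-null measurable set is also mu-null; equivalently, for every atom x, if nu({x}) = 0 then mu({x}) = 0.
Checking each atom:
  x1: nu = 6 > 0 -> no constraint.
  x2: nu = 0, mu = 3/2 > 0 -> violates mu << nu.
  x3: nu = 1 > 0 -> no constraint.
  x4: nu = 1 > 0 -> no constraint.
The atom(s) x2 violate the condition (nu = 0 but mu > 0). Therefore mu is NOT absolutely continuous w.r.t. nu.

no


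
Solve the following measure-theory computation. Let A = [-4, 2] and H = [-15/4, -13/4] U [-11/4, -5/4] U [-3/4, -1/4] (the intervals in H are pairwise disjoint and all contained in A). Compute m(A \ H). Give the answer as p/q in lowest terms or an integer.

The ambient interval has length m(A) = 2 - (-4) = 6.
Since the holes are disjoint and sit inside A, by finite additivity
  m(H) = sum_i (b_i - a_i), and m(A \ H) = m(A) - m(H).
Computing the hole measures:
  m(H_1) = -13/4 - (-15/4) = 1/2.
  m(H_2) = -5/4 - (-11/4) = 3/2.
  m(H_3) = -1/4 - (-3/4) = 1/2.
Summed: m(H) = 1/2 + 3/2 + 1/2 = 5/2.
So m(A \ H) = 6 - 5/2 = 7/2.

7/2


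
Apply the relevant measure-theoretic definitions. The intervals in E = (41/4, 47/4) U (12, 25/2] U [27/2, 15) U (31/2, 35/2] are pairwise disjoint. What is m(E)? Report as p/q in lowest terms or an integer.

For pairwise disjoint intervals, m(union_i I_i) = sum_i m(I_i),
and m is invariant under swapping open/closed endpoints (single points have measure 0).
So m(E) = sum_i (b_i - a_i).
  I_1 has length 47/4 - 41/4 = 3/2.
  I_2 has length 25/2 - 12 = 1/2.
  I_3 has length 15 - 27/2 = 3/2.
  I_4 has length 35/2 - 31/2 = 2.
Summing:
  m(E) = 3/2 + 1/2 + 3/2 + 2 = 11/2.

11/2


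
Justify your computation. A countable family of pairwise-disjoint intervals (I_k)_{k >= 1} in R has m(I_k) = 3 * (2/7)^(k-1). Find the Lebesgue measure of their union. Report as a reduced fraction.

By countable additivity of the Lebesgue measure on pairwise disjoint measurable sets,
  m(union_{k >= 1} I_k) = sum_{k >= 1} m(I_k) = sum_{k >= 1} a * r^(k-1),
  with a = 3 and r = 2/7.
Since 0 < r = 2/7 < 1, the geometric series converges:
  sum_{k >= 1} a * r^(k-1) = a / (1 - r).
  = 3 / (1 - 2/7)
  = 3 / (5/7)
  = 21/5.

21/5


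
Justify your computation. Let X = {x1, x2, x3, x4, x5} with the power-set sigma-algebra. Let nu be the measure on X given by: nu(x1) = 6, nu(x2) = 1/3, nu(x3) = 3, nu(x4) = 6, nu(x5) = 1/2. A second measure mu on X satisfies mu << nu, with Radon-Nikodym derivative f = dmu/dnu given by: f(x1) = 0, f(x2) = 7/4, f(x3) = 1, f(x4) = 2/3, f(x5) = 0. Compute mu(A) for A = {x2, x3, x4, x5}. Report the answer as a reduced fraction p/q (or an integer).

By the defining property of the Radon-Nikodym derivative, for every measurable set A,
  mu(A) = integral_A f dnu.
Since nu is a discrete measure concentrated on the atoms of X, the integral over A reduces to the sum
  mu(A) = sum_{x in A} f(x) * nu({x}).
Computing each term:
  x2: f(x2) * nu(x2) = 7/4 * 1/3 = 7/12.
  x3: f(x3) * nu(x3) = 1 * 3 = 3.
  x4: f(x4) * nu(x4) = 2/3 * 6 = 4.
  x5: f(x5) * nu(x5) = 0 * 1/2 = 0.
Summing: mu(A) = 7/12 + 3 + 4 + 0 = 91/12.

91/12


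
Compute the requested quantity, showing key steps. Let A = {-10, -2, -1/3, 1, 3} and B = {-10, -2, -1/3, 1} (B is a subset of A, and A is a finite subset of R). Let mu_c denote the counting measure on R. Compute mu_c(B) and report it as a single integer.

Counting measure assigns mu_c(E) = |E| (number of elements) when E is finite.
B has 4 element(s), so mu_c(B) = 4.

4


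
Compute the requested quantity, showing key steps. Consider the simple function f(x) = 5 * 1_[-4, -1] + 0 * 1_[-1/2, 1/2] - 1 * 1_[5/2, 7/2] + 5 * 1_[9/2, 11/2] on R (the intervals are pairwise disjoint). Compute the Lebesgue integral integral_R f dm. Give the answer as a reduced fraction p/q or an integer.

For a simple function f = sum_i c_i * 1_{A_i} with disjoint A_i,
  integral f dm = sum_i c_i * m(A_i).
Lengths of the A_i:
  m(A_1) = -1 - (-4) = 3.
  m(A_2) = 1/2 - (-1/2) = 1.
  m(A_3) = 7/2 - 5/2 = 1.
  m(A_4) = 11/2 - 9/2 = 1.
Contributions c_i * m(A_i):
  (5) * (3) = 15.
  (0) * (1) = 0.
  (-1) * (1) = -1.
  (5) * (1) = 5.
Total: 15 + 0 - 1 + 5 = 19.

19


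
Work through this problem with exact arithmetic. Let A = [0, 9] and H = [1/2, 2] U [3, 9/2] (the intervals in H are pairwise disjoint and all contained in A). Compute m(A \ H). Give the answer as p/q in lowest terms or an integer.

The ambient interval has length m(A) = 9 - 0 = 9.
Since the holes are disjoint and sit inside A, by finite additivity
  m(H) = sum_i (b_i - a_i), and m(A \ H) = m(A) - m(H).
Computing the hole measures:
  m(H_1) = 2 - 1/2 = 3/2.
  m(H_2) = 9/2 - 3 = 3/2.
Summed: m(H) = 3/2 + 3/2 = 3.
So m(A \ H) = 9 - 3 = 6.

6


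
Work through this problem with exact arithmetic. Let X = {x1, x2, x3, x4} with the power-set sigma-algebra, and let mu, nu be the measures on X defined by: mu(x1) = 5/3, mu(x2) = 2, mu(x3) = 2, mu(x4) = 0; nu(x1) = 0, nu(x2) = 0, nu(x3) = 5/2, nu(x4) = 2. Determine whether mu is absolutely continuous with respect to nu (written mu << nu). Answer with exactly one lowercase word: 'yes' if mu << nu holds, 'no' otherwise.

mu << nu means: every nu-null measurable set is also mu-null; equivalently, for every atom x, if nu({x}) = 0 then mu({x}) = 0.
Checking each atom:
  x1: nu = 0, mu = 5/3 > 0 -> violates mu << nu.
  x2: nu = 0, mu = 2 > 0 -> violates mu << nu.
  x3: nu = 5/2 > 0 -> no constraint.
  x4: nu = 2 > 0 -> no constraint.
The atom(s) x1, x2 violate the condition (nu = 0 but mu > 0). Therefore mu is NOT absolutely continuous w.r.t. nu.

no


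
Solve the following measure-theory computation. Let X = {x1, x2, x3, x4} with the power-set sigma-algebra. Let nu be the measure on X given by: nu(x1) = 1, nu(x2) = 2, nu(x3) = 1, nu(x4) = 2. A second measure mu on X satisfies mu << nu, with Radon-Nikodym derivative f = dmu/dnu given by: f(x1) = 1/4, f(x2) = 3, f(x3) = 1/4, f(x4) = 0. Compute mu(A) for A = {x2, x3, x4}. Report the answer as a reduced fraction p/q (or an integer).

By the defining property of the Radon-Nikodym derivative, for every measurable set A,
  mu(A) = integral_A f dnu.
Since nu is a discrete measure concentrated on the atoms of X, the integral over A reduces to the sum
  mu(A) = sum_{x in A} f(x) * nu({x}).
Computing each term:
  x2: f(x2) * nu(x2) = 3 * 2 = 6.
  x3: f(x3) * nu(x3) = 1/4 * 1 = 1/4.
  x4: f(x4) * nu(x4) = 0 * 2 = 0.
Summing: mu(A) = 6 + 1/4 + 0 = 25/4.

25/4


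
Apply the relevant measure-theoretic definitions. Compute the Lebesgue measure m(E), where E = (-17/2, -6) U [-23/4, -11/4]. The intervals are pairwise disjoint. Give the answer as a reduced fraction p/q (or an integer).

For pairwise disjoint intervals, m(union_i I_i) = sum_i m(I_i),
and m is invariant under swapping open/closed endpoints (single points have measure 0).
So m(E) = sum_i (b_i - a_i).
  I_1 has length -6 - (-17/2) = 5/2.
  I_2 has length -11/4 - (-23/4) = 3.
Summing:
  m(E) = 5/2 + 3 = 11/2.

11/2


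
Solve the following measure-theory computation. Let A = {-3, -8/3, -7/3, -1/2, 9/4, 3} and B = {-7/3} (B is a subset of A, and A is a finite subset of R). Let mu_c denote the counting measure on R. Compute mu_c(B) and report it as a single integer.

Counting measure assigns mu_c(E) = |E| (number of elements) when E is finite.
B has 1 element(s), so mu_c(B) = 1.

1


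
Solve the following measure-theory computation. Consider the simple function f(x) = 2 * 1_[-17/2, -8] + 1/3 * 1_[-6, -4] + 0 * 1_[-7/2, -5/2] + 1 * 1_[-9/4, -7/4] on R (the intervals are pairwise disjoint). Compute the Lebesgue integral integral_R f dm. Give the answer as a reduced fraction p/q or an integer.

For a simple function f = sum_i c_i * 1_{A_i} with disjoint A_i,
  integral f dm = sum_i c_i * m(A_i).
Lengths of the A_i:
  m(A_1) = -8 - (-17/2) = 1/2.
  m(A_2) = -4 - (-6) = 2.
  m(A_3) = -5/2 - (-7/2) = 1.
  m(A_4) = -7/4 - (-9/4) = 1/2.
Contributions c_i * m(A_i):
  (2) * (1/2) = 1.
  (1/3) * (2) = 2/3.
  (0) * (1) = 0.
  (1) * (1/2) = 1/2.
Total: 1 + 2/3 + 0 + 1/2 = 13/6.

13/6


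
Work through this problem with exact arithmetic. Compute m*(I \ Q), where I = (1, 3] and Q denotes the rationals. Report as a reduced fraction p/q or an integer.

The interval I = (1, 3] has m(I) = 3 - 1 = 2 (endpoints are measure-zero, so open/closed/half-open agree). Write I = (I cap Q) u (I \ Q). The rationals in I are countable, so m*(I cap Q) = 0 (cover each rational by intervals whose total length is arbitrarily small). By countable subadditivity m*(I) <= m*(I cap Q) + m*(I \ Q), hence m*(I \ Q) >= m(I) = 2. The reverse inequality m*(I \ Q) <= m*(I) = 2 is trivial since (I \ Q) is a subset of I. Therefore m*(I \ Q) = 2.

2


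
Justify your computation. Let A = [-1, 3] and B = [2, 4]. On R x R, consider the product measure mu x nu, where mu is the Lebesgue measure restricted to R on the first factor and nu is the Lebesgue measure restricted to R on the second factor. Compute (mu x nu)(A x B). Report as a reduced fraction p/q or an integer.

For a measurable rectangle A x B, the product measure satisfies
  (mu x nu)(A x B) = mu(A) * nu(B).
  mu(A) = 4.
  nu(B) = 2.
  (mu x nu)(A x B) = 4 * 2 = 8.

8


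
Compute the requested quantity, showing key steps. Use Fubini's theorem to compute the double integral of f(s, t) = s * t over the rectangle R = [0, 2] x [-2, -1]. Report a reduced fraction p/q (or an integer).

f(s, t) is a tensor product of a function of s and a function of t, and both factors are bounded continuous (hence Lebesgue integrable) on the rectangle, so Fubini's theorem applies:
  integral_R f d(m x m) = (integral_a1^b1 s ds) * (integral_a2^b2 t dt).
Inner integral in s: integral_{0}^{2} s ds = (2^2 - 0^2)/2
  = 2.
Inner integral in t: integral_{-2}^{-1} t dt = ((-1)^2 - (-2)^2)/2
  = -3/2.
Product: (2) * (-3/2) = -3.

-3


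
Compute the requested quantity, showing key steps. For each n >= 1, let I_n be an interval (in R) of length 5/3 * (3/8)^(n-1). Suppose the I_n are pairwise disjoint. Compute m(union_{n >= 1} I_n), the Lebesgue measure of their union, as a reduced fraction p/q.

By countable additivity of the Lebesgue measure on pairwise disjoint measurable sets,
  m(union_{n >= 1} I_n) = sum_{n >= 1} m(I_n) = sum_{n >= 1} a * r^(n-1),
  with a = 5/3 and r = 3/8.
Since 0 < r = 3/8 < 1, the geometric series converges:
  sum_{n >= 1} a * r^(n-1) = a / (1 - r).
  = 5/3 / (1 - 3/8)
  = 5/3 / (5/8)
  = 8/3.

8/3


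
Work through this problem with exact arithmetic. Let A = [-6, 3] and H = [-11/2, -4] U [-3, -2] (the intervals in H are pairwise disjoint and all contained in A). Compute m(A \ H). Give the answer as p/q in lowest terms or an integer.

The ambient interval has length m(A) = 3 - (-6) = 9.
Since the holes are disjoint and sit inside A, by finite additivity
  m(H) = sum_i (b_i - a_i), and m(A \ H) = m(A) - m(H).
Computing the hole measures:
  m(H_1) = -4 - (-11/2) = 3/2.
  m(H_2) = -2 - (-3) = 1.
Summed: m(H) = 3/2 + 1 = 5/2.
So m(A \ H) = 9 - 5/2 = 13/2.

13/2


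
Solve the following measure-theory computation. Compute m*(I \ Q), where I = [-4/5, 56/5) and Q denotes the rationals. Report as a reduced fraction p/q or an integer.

The interval I = [-4/5, 56/5) has m(I) = 56/5 - (-4/5) = 12 (endpoints are measure-zero, so open/closed/half-open agree). Write I = (I cap Q) u (I \ Q). The rationals in I are countable, so m*(I cap Q) = 0 (cover each rational by intervals whose total length is arbitrarily small). By countable subadditivity m*(I) <= m*(I cap Q) + m*(I \ Q), hence m*(I \ Q) >= m(I) = 12. The reverse inequality m*(I \ Q) <= m*(I) = 12 is trivial since (I \ Q) is a subset of I. Therefore m*(I \ Q) = 12.

12


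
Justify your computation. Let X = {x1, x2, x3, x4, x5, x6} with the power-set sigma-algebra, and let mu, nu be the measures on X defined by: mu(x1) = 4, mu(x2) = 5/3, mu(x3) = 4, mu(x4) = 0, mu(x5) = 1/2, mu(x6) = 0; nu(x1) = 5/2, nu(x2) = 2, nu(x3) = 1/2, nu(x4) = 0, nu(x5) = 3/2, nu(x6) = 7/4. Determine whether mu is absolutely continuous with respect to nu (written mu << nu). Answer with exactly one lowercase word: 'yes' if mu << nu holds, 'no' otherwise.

mu << nu means: every nu-null measurable set is also mu-null; equivalently, for every atom x, if nu({x}) = 0 then mu({x}) = 0.
Checking each atom:
  x1: nu = 5/2 > 0 -> no constraint.
  x2: nu = 2 > 0 -> no constraint.
  x3: nu = 1/2 > 0 -> no constraint.
  x4: nu = 0, mu = 0 -> consistent with mu << nu.
  x5: nu = 3/2 > 0 -> no constraint.
  x6: nu = 7/4 > 0 -> no constraint.
No atom violates the condition. Therefore mu << nu.

yes


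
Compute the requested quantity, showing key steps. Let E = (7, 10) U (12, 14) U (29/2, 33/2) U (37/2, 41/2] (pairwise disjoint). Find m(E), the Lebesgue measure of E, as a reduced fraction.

For pairwise disjoint intervals, m(union_i I_i) = sum_i m(I_i),
and m is invariant under swapping open/closed endpoints (single points have measure 0).
So m(E) = sum_i (b_i - a_i).
  I_1 has length 10 - 7 = 3.
  I_2 has length 14 - 12 = 2.
  I_3 has length 33/2 - 29/2 = 2.
  I_4 has length 41/2 - 37/2 = 2.
Summing:
  m(E) = 3 + 2 + 2 + 2 = 9.

9


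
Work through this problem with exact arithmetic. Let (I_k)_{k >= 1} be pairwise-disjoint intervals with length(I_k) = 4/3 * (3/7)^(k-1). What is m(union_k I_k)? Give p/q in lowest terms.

By countable additivity of the Lebesgue measure on pairwise disjoint measurable sets,
  m(union_{k >= 1} I_k) = sum_{k >= 1} m(I_k) = sum_{k >= 1} a * r^(k-1),
  with a = 4/3 and r = 3/7.
Since 0 < r = 3/7 < 1, the geometric series converges:
  sum_{k >= 1} a * r^(k-1) = a / (1 - r).
  = 4/3 / (1 - 3/7)
  = 4/3 / (4/7)
  = 7/3.

7/3


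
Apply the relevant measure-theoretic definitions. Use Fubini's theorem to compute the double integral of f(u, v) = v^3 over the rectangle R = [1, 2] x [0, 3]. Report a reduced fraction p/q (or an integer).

f(u, v) is a tensor product of a function of u and a function of v, and both factors are bounded continuous (hence Lebesgue integrable) on the rectangle, so Fubini's theorem applies:
  integral_R f d(m x m) = (integral_a1^b1 1 du) * (integral_a2^b2 v^3 dv).
Inner integral in u: integral_{1}^{2} 1 du = (2^1 - 1^1)/1
  = 1.
Inner integral in v: integral_{0}^{3} v^3 dv = (3^4 - 0^4)/4
  = 81/4.
Product: (1) * (81/4) = 81/4.

81/4


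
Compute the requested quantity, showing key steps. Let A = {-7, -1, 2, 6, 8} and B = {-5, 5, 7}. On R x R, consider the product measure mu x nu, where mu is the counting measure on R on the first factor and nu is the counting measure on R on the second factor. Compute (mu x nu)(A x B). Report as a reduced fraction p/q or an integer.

For a measurable rectangle A x B, the product measure satisfies
  (mu x nu)(A x B) = mu(A) * nu(B).
  mu(A) = 5.
  nu(B) = 3.
  (mu x nu)(A x B) = 5 * 3 = 15.

15


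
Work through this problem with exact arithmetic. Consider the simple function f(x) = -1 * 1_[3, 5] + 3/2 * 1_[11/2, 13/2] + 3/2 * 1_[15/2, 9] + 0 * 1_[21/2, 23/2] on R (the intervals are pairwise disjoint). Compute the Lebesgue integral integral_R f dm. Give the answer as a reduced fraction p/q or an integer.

For a simple function f = sum_i c_i * 1_{A_i} with disjoint A_i,
  integral f dm = sum_i c_i * m(A_i).
Lengths of the A_i:
  m(A_1) = 5 - 3 = 2.
  m(A_2) = 13/2 - 11/2 = 1.
  m(A_3) = 9 - 15/2 = 3/2.
  m(A_4) = 23/2 - 21/2 = 1.
Contributions c_i * m(A_i):
  (-1) * (2) = -2.
  (3/2) * (1) = 3/2.
  (3/2) * (3/2) = 9/4.
  (0) * (1) = 0.
Total: -2 + 3/2 + 9/4 + 0 = 7/4.

7/4


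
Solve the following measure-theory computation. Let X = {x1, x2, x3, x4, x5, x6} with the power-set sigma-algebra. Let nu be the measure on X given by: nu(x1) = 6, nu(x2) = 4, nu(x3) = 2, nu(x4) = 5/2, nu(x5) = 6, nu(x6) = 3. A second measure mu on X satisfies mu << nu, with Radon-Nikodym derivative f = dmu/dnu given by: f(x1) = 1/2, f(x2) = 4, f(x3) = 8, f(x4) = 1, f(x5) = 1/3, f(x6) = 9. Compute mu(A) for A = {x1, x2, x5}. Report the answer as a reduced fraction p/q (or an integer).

By the defining property of the Radon-Nikodym derivative, for every measurable set A,
  mu(A) = integral_A f dnu.
Since nu is a discrete measure concentrated on the atoms of X, the integral over A reduces to the sum
  mu(A) = sum_{x in A} f(x) * nu({x}).
Computing each term:
  x1: f(x1) * nu(x1) = 1/2 * 6 = 3.
  x2: f(x2) * nu(x2) = 4 * 4 = 16.
  x5: f(x5) * nu(x5) = 1/3 * 6 = 2.
Summing: mu(A) = 3 + 16 + 2 = 21.

21


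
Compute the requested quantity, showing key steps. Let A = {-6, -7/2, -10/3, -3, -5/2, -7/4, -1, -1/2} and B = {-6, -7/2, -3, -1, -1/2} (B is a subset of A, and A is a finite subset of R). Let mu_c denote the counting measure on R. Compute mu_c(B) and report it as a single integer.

Counting measure assigns mu_c(E) = |E| (number of elements) when E is finite.
B has 5 element(s), so mu_c(B) = 5.

5


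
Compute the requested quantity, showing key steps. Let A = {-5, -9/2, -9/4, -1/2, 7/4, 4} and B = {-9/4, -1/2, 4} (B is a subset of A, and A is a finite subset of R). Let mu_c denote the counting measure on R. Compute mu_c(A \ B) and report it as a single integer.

Counting measure assigns mu_c(E) = |E| (number of elements) when E is finite. For B subset A, A \ B is the set of elements of A not in B, so |A \ B| = |A| - |B|.
|A| = 6, |B| = 3, so mu_c(A \ B) = 6 - 3 = 3.

3


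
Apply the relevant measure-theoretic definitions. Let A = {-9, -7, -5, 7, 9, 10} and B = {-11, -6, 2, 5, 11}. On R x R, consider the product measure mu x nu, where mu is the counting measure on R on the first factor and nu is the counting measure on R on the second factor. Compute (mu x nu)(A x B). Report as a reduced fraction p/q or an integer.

For a measurable rectangle A x B, the product measure satisfies
  (mu x nu)(A x B) = mu(A) * nu(B).
  mu(A) = 6.
  nu(B) = 5.
  (mu x nu)(A x B) = 6 * 5 = 30.

30


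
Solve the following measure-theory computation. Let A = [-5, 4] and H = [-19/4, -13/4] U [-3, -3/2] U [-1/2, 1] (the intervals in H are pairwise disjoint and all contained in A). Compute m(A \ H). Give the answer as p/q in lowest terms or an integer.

The ambient interval has length m(A) = 4 - (-5) = 9.
Since the holes are disjoint and sit inside A, by finite additivity
  m(H) = sum_i (b_i - a_i), and m(A \ H) = m(A) - m(H).
Computing the hole measures:
  m(H_1) = -13/4 - (-19/4) = 3/2.
  m(H_2) = -3/2 - (-3) = 3/2.
  m(H_3) = 1 - (-1/2) = 3/2.
Summed: m(H) = 3/2 + 3/2 + 3/2 = 9/2.
So m(A \ H) = 9 - 9/2 = 9/2.

9/2


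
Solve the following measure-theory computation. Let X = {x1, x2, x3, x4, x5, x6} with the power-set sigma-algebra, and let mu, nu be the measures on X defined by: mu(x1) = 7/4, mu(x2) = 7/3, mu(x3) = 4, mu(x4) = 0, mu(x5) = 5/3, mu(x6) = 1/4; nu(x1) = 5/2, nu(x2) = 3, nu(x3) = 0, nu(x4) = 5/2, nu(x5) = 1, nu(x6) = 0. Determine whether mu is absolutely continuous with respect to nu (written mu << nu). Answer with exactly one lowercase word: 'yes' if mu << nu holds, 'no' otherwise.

mu << nu means: every nu-null measurable set is also mu-null; equivalently, for every atom x, if nu({x}) = 0 then mu({x}) = 0.
Checking each atom:
  x1: nu = 5/2 > 0 -> no constraint.
  x2: nu = 3 > 0 -> no constraint.
  x3: nu = 0, mu = 4 > 0 -> violates mu << nu.
  x4: nu = 5/2 > 0 -> no constraint.
  x5: nu = 1 > 0 -> no constraint.
  x6: nu = 0, mu = 1/4 > 0 -> violates mu << nu.
The atom(s) x3, x6 violate the condition (nu = 0 but mu > 0). Therefore mu is NOT absolutely continuous w.r.t. nu.

no


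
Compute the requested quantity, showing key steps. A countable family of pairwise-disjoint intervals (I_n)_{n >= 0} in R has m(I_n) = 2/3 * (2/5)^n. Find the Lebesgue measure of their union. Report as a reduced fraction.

By countable additivity of the Lebesgue measure on pairwise disjoint measurable sets,
  m(union_{n >= 0} I_n) = sum_{n >= 0} m(I_n) = sum_{n >= 0} a * r^n,
  with a = 2/3 and r = 2/5.
Since 0 < r = 2/5 < 1, the geometric series converges:
  sum_{n >= 0} a * r^n = a / (1 - r).
  = 2/3 / (1 - 2/5)
  = 2/3 / (3/5)
  = 10/9.

10/9


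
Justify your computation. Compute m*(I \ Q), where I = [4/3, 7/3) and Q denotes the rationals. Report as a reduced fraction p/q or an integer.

The interval I = [4/3, 7/3) has m(I) = 7/3 - 4/3 = 1 (endpoints are measure-zero, so open/closed/half-open agree). Write I = (I cap Q) u (I \ Q). The rationals in I are countable, so m*(I cap Q) = 0 (cover each rational by intervals whose total length is arbitrarily small). By countable subadditivity m*(I) <= m*(I cap Q) + m*(I \ Q), hence m*(I \ Q) >= m(I) = 1. The reverse inequality m*(I \ Q) <= m*(I) = 1 is trivial since (I \ Q) is a subset of I. Therefore m*(I \ Q) = 1.

1


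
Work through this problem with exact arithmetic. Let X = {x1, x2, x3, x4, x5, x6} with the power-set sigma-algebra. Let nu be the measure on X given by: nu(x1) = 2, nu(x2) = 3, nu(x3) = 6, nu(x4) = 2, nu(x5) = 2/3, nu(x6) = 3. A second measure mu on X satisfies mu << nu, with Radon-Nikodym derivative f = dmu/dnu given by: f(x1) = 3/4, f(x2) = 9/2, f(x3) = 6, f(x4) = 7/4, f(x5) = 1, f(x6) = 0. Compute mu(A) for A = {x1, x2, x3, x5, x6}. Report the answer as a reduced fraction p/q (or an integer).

By the defining property of the Radon-Nikodym derivative, for every measurable set A,
  mu(A) = integral_A f dnu.
Since nu is a discrete measure concentrated on the atoms of X, the integral over A reduces to the sum
  mu(A) = sum_{x in A} f(x) * nu({x}).
Computing each term:
  x1: f(x1) * nu(x1) = 3/4 * 2 = 3/2.
  x2: f(x2) * nu(x2) = 9/2 * 3 = 27/2.
  x3: f(x3) * nu(x3) = 6 * 6 = 36.
  x5: f(x5) * nu(x5) = 1 * 2/3 = 2/3.
  x6: f(x6) * nu(x6) = 0 * 3 = 0.
Summing: mu(A) = 3/2 + 27/2 + 36 + 2/3 + 0 = 155/3.

155/3


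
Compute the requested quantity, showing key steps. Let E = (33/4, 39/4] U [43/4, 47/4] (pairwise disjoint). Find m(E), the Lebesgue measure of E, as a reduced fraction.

For pairwise disjoint intervals, m(union_i I_i) = sum_i m(I_i),
and m is invariant under swapping open/closed endpoints (single points have measure 0).
So m(E) = sum_i (b_i - a_i).
  I_1 has length 39/4 - 33/4 = 3/2.
  I_2 has length 47/4 - 43/4 = 1.
Summing:
  m(E) = 3/2 + 1 = 5/2.

5/2


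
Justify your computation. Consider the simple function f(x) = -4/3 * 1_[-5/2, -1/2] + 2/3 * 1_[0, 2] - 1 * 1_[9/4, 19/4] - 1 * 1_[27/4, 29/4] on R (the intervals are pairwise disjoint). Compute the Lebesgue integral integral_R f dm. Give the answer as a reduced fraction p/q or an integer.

For a simple function f = sum_i c_i * 1_{A_i} with disjoint A_i,
  integral f dm = sum_i c_i * m(A_i).
Lengths of the A_i:
  m(A_1) = -1/2 - (-5/2) = 2.
  m(A_2) = 2 - 0 = 2.
  m(A_3) = 19/4 - 9/4 = 5/2.
  m(A_4) = 29/4 - 27/4 = 1/2.
Contributions c_i * m(A_i):
  (-4/3) * (2) = -8/3.
  (2/3) * (2) = 4/3.
  (-1) * (5/2) = -5/2.
  (-1) * (1/2) = -1/2.
Total: -8/3 + 4/3 - 5/2 - 1/2 = -13/3.

-13/3


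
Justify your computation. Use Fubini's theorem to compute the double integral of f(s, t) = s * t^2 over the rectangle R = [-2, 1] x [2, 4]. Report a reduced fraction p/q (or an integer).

f(s, t) is a tensor product of a function of s and a function of t, and both factors are bounded continuous (hence Lebesgue integrable) on the rectangle, so Fubini's theorem applies:
  integral_R f d(m x m) = (integral_a1^b1 s ds) * (integral_a2^b2 t^2 dt).
Inner integral in s: integral_{-2}^{1} s ds = (1^2 - (-2)^2)/2
  = -3/2.
Inner integral in t: integral_{2}^{4} t^2 dt = (4^3 - 2^3)/3
  = 56/3.
Product: (-3/2) * (56/3) = -28.

-28


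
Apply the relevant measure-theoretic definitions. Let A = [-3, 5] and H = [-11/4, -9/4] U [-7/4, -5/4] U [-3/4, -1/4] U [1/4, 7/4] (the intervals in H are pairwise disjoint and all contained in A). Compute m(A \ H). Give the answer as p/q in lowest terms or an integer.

The ambient interval has length m(A) = 5 - (-3) = 8.
Since the holes are disjoint and sit inside A, by finite additivity
  m(H) = sum_i (b_i - a_i), and m(A \ H) = m(A) - m(H).
Computing the hole measures:
  m(H_1) = -9/4 - (-11/4) = 1/2.
  m(H_2) = -5/4 - (-7/4) = 1/2.
  m(H_3) = -1/4 - (-3/4) = 1/2.
  m(H_4) = 7/4 - 1/4 = 3/2.
Summed: m(H) = 1/2 + 1/2 + 1/2 + 3/2 = 3.
So m(A \ H) = 8 - 3 = 5.

5


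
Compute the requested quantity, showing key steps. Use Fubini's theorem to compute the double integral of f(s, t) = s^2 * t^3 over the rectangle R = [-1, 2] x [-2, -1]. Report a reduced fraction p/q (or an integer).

f(s, t) is a tensor product of a function of s and a function of t, and both factors are bounded continuous (hence Lebesgue integrable) on the rectangle, so Fubini's theorem applies:
  integral_R f d(m x m) = (integral_a1^b1 s^2 ds) * (integral_a2^b2 t^3 dt).
Inner integral in s: integral_{-1}^{2} s^2 ds = (2^3 - (-1)^3)/3
  = 3.
Inner integral in t: integral_{-2}^{-1} t^3 dt = ((-1)^4 - (-2)^4)/4
  = -15/4.
Product: (3) * (-15/4) = -45/4.

-45/4


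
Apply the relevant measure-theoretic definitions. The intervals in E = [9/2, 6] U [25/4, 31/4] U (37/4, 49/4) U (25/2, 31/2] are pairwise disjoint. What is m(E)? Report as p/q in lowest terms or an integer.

For pairwise disjoint intervals, m(union_i I_i) = sum_i m(I_i),
and m is invariant under swapping open/closed endpoints (single points have measure 0).
So m(E) = sum_i (b_i - a_i).
  I_1 has length 6 - 9/2 = 3/2.
  I_2 has length 31/4 - 25/4 = 3/2.
  I_3 has length 49/4 - 37/4 = 3.
  I_4 has length 31/2 - 25/2 = 3.
Summing:
  m(E) = 3/2 + 3/2 + 3 + 3 = 9.

9


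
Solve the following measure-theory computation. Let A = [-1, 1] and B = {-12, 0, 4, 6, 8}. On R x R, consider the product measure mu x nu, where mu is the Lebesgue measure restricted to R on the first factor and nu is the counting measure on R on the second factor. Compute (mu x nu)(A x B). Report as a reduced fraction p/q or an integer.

For a measurable rectangle A x B, the product measure satisfies
  (mu x nu)(A x B) = mu(A) * nu(B).
  mu(A) = 2.
  nu(B) = 5.
  (mu x nu)(A x B) = 2 * 5 = 10.

10
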